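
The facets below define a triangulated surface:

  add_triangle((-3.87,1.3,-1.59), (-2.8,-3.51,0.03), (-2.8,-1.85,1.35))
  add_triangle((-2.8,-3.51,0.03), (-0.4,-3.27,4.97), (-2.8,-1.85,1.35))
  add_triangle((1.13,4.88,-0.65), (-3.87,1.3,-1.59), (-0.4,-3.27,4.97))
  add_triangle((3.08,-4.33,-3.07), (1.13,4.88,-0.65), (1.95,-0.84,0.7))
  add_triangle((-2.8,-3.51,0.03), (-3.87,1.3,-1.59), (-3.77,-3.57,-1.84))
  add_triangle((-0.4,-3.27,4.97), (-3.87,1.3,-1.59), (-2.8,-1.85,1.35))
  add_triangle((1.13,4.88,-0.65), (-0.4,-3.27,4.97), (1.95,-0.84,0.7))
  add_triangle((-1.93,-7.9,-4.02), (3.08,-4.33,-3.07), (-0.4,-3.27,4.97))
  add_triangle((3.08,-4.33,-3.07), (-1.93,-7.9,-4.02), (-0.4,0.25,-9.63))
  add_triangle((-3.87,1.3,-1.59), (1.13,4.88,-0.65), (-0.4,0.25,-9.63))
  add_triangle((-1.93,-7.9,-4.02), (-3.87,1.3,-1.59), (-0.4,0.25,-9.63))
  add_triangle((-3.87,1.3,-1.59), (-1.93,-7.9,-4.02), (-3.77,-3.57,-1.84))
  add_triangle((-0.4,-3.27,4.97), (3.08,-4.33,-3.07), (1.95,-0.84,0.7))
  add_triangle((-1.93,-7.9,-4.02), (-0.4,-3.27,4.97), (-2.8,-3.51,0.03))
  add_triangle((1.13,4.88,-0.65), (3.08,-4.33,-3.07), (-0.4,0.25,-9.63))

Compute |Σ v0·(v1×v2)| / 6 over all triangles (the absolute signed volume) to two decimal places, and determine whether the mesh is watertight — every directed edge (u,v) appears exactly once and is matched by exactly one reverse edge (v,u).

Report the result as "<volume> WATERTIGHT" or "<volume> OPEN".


Per-triangle v0·(v1×v2)/6:
  t1: +5.0531
  t2: +5.5522
  t3: +14.9712
  t4: +8.3135
  t5: +4.5178
  t6: +3.7510
  t7: +7.7381
  t8: +36.5980
  t9: +53.6849
  t10: +32.0285
  t11: +52.4312
  t12: +8.4618
  t13: +9.6626
  t14: +17.9210
  t15: +33.2244
Σ = +293.9093 → |volume| = 293.91

Directed edges: 45 total; 3 unmatched, e.g. (-3.77,-3.57,-1.84)→(-2.8,-3.51,0.03) → open.

293.91 OPEN


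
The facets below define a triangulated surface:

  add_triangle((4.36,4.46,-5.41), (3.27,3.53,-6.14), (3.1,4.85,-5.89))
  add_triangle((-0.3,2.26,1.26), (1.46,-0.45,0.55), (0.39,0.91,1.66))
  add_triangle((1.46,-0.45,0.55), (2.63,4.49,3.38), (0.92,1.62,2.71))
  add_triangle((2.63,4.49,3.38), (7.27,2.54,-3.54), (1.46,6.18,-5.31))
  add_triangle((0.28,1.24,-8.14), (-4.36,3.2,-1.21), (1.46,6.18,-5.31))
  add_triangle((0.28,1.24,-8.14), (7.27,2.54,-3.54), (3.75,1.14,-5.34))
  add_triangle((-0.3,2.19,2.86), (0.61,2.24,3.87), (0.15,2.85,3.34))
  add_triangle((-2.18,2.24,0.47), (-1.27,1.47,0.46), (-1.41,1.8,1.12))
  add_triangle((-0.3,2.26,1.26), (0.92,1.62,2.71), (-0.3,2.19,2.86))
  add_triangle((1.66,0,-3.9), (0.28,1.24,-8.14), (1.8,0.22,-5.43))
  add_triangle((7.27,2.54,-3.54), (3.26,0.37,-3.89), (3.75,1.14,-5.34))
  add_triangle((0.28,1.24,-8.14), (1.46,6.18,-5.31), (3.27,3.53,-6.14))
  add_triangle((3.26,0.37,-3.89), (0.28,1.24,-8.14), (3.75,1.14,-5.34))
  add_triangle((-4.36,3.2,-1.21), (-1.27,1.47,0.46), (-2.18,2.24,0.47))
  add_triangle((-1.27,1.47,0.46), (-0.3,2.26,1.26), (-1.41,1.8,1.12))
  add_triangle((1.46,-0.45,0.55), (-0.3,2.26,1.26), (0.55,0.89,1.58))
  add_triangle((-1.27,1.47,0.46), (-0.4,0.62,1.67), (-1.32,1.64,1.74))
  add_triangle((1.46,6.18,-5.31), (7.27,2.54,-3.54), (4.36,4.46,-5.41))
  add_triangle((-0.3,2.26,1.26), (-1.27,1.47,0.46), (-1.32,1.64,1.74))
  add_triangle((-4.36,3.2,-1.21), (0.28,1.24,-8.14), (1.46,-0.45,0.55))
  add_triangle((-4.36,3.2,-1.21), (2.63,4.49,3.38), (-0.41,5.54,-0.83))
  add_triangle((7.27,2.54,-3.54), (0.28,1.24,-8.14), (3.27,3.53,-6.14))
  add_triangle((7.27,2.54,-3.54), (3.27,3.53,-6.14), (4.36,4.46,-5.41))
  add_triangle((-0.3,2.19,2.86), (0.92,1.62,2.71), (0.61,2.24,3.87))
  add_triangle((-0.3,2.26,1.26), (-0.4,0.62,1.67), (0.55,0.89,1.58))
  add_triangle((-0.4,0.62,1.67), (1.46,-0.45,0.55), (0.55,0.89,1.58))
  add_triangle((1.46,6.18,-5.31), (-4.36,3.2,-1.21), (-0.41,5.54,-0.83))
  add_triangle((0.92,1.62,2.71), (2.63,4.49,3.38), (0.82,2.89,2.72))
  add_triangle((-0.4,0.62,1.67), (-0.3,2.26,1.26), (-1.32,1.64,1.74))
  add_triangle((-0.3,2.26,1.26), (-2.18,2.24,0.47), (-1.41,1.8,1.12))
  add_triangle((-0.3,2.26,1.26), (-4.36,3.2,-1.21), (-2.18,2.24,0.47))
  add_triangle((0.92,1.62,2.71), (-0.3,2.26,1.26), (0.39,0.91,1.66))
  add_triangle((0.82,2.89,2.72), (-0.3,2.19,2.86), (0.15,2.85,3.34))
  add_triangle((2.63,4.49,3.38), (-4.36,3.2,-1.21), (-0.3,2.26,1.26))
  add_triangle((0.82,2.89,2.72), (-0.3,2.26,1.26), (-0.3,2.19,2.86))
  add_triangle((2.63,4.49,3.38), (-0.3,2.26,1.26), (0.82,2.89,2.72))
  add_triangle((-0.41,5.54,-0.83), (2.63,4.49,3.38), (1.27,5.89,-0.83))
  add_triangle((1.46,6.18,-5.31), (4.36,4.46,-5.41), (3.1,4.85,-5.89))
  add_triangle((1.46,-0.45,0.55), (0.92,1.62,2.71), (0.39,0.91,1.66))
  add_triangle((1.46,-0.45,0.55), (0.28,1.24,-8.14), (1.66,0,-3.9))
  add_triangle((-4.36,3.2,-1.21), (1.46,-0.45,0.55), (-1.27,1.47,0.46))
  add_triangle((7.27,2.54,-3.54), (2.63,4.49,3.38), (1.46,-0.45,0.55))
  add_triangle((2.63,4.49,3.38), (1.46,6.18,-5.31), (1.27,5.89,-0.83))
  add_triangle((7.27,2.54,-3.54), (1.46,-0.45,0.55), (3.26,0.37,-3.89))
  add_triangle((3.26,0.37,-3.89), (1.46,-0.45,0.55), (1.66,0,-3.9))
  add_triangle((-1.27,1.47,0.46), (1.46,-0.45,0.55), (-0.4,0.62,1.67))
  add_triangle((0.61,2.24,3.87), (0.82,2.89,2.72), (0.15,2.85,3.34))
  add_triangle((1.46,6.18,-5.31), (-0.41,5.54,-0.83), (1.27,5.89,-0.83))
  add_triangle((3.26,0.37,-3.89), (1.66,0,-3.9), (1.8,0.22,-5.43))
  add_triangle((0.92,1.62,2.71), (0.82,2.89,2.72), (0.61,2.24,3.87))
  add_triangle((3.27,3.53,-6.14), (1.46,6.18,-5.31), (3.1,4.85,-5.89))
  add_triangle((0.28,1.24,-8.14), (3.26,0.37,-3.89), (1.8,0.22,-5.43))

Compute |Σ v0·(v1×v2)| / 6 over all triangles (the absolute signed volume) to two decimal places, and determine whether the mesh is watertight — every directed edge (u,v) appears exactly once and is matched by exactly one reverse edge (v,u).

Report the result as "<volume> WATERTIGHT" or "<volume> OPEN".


Per-triangle v0·(v1×v2)/6:
  t1: +2.2659
  t2: -0.4539
  t3: +1.9417
  t4: +51.9190
  t5: +37.2997
  t6: +6.5135
  t7: +0.3142
  t8: -0.0252
  t9: -0.7071
  t10: +0.0434
  t11: +2.7994
  t12: +17.7924
  t13: +2.4618
  t14: -0.0423
  t15: -0.2058
  t16: +0.3701
  t17: -0.0057
  t18: +6.2167
  t19: +0.4836
  t20: -3.8638
  t21: +13.4306
  t22: +16.8599
  t23: +6.6734
  t24: -0.1948
  t25: +0.4630
  t26: +0.3035
  t27: +17.9840
  t28: +0.9617
  t29: +0.4511
  t30: +0.4261
  t31: +0.9687
  t32: +0.1452
  t33: +0.0384
  t34: +2.3387
  t35: +0.7470
  t36: +0.9498
  t37: +6.2400
  t38: +2.6910
  t39: +0.1084
  t40: -0.4339
  t41: -0.3104
  t42: +10.8778
  t43: +7.7441
  t44: +3.8535
  t45: +0.8767
  t46: -0.3644
  t47: +0.5508
  t48: +6.9983
  t49: +0.3524
  t50: +0.4052
  t51: +1.9311
  t52: +2.0880
Σ = +231.2725 → |volume| = 231.27

Directed edges: 156 total, each appears once with its reverse present → watertight.

231.27 WATERTIGHT


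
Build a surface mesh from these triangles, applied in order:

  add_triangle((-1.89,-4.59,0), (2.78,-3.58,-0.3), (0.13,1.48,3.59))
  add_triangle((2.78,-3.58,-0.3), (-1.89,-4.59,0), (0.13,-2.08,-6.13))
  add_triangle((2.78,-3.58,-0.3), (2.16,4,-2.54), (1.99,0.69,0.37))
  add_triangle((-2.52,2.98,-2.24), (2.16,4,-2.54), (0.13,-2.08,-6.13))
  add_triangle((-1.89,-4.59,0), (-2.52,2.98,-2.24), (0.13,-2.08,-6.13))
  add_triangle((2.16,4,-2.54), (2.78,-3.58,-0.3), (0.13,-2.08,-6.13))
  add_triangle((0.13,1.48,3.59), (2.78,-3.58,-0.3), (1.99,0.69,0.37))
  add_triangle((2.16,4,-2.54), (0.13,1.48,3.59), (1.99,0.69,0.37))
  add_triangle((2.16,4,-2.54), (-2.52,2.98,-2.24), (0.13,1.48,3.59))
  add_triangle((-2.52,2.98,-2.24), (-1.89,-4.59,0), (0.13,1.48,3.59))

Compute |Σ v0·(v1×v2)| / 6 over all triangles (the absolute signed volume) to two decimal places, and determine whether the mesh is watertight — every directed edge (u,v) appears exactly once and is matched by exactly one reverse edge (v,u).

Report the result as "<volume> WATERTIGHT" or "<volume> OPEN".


Per-triangle v0·(v1×v2)/6:
  t1: +11.5733
  t2: +19.7231
  t3: +5.3140
  t4: +20.8011
  t5: +19.2621
  t6: +21.2615
  t7: +4.9852
  t8: +5.2449
  t9: +12.6248
  t10: +11.1123
Σ = +131.9020 → |volume| = 131.90

Directed edges: 30 total, each appears once with its reverse present → watertight.

131.90 WATERTIGHT


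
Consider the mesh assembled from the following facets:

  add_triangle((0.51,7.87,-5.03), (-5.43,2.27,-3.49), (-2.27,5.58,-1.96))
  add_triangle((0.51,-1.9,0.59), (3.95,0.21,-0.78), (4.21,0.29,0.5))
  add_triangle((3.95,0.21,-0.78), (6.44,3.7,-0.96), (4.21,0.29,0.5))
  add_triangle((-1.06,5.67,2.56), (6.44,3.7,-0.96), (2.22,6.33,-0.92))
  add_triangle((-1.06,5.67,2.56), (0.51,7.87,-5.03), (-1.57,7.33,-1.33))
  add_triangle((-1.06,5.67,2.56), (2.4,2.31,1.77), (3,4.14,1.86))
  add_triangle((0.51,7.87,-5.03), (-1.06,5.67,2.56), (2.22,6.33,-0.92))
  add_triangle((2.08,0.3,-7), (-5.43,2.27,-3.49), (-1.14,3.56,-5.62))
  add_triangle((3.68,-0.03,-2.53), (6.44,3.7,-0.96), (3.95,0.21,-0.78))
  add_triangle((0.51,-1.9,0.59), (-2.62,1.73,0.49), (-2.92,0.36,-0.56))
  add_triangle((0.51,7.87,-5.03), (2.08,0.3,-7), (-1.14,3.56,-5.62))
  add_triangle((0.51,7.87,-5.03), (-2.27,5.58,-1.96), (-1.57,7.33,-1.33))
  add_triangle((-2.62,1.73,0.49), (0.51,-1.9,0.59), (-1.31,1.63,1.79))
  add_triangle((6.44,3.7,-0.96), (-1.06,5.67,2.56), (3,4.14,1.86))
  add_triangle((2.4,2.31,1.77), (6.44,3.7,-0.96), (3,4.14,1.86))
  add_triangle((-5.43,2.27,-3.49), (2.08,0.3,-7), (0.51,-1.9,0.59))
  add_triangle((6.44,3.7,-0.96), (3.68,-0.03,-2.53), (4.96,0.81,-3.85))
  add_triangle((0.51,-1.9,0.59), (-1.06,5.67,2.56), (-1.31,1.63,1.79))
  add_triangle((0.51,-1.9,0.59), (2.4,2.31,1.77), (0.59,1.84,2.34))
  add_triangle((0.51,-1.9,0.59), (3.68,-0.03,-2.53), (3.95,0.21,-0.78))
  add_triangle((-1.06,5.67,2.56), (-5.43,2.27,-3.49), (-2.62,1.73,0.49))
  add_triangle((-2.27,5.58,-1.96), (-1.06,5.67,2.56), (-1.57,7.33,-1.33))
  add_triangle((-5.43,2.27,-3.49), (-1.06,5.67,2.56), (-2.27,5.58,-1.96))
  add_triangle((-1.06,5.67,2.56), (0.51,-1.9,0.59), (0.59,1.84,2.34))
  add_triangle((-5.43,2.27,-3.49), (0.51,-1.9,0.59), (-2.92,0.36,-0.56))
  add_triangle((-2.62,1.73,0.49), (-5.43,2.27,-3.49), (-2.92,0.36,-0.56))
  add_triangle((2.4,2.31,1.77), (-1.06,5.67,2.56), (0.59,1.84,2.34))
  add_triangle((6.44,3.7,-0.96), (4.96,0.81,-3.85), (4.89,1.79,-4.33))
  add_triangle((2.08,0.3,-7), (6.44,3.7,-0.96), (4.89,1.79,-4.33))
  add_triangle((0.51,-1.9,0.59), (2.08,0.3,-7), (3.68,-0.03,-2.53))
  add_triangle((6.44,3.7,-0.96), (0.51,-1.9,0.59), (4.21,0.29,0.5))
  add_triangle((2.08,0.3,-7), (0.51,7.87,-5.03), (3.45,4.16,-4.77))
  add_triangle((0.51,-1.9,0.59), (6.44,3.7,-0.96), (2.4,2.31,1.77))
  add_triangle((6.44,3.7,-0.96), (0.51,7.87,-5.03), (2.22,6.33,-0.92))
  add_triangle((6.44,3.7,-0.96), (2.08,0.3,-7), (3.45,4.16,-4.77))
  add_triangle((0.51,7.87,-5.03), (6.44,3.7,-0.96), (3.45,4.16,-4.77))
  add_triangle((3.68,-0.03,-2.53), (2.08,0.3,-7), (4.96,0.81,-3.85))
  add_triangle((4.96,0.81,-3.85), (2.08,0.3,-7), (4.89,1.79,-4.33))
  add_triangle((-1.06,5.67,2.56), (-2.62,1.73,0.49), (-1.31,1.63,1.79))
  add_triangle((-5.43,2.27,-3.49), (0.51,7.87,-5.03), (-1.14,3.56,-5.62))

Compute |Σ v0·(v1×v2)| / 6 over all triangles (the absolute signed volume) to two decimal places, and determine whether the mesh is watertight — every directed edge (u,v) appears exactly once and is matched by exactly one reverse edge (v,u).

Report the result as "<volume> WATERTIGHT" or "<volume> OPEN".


Per-triangle v0·(v1×v2)/6:
  t1: +18.7899
  t2: +1.7191
  t3: +2.9293
  t4: +17.0013
  t5: +10.3061
  t6: +2.6175
  t7: +20.5320
  t8: +18.0912
  t9: +3.9398
  t10: +1.2244
  t11: +21.2804
  t12: +7.2714
  t13: +1.2836
  t14: +9.3195
  t15: +3.2127
  t16: +12.4491
  t17: +2.8213
  t18: +1.5296
  t19: +1.9306
  t20: +2.3904
  t21: +8.4216
  t22: +4.5336
  t23: +15.9545
  t24: +1.0571
  t25: +1.8059
  t26: +2.4497
  t27: +3.3972
  t28: +4.4799
  t29: +3.8609
  t30: +6.2938
  t31: -1.1323
  t32: +22.6956
  t33: +5.6740
  t34: +22.0856
  t35: +19.7265
  t36: +23.0299
  t37: +2.8198
  t38: +4.4314
  t39: +2.5641
  t40: +20.8011
Σ = +335.5893 → |volume| = 335.59

Directed edges: 120 total, each appears once with its reverse present → watertight.

335.59 WATERTIGHT


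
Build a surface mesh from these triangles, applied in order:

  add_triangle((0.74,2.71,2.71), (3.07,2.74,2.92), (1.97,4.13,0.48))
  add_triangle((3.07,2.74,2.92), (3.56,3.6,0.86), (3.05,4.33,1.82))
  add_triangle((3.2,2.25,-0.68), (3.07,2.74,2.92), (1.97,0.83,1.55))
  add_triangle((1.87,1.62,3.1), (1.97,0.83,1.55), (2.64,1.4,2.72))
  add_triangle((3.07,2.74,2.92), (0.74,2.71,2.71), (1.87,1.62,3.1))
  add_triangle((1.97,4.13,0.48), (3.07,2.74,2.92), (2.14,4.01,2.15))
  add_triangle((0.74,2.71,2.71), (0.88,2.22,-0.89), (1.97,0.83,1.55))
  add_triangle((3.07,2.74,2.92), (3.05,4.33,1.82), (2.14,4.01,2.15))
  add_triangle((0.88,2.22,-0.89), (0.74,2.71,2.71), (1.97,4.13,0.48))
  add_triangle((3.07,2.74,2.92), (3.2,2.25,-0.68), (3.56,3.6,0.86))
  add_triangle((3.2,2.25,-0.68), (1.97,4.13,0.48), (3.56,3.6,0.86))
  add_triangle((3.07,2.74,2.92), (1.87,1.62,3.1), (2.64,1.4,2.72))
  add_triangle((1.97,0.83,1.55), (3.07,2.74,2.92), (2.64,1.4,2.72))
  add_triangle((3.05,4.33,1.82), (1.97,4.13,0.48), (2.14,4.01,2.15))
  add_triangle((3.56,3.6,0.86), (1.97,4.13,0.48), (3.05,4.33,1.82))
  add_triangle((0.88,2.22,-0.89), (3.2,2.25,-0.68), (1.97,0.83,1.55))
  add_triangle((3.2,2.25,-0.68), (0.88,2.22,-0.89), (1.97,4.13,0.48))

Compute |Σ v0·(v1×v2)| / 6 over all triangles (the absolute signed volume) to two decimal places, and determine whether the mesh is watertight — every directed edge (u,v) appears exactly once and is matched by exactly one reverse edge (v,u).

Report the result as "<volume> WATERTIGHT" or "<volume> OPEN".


13.59 OPEN

Per-triangle v0·(v1×v2)/6:
  t1: +3.8962
  t2: +1.8444
  t3: +1.6682
  t4: -0.0218
  t5: +1.4360
  t6: -1.6366
  t7: -2.5379
  t8: +1.2558
  t9: +0.7317
  t10: +1.5886
  t11: +1.8407
  t12: +0.6413
  t13: +0.2577
  t14: +0.9353
  t15: +1.3710
  t16: -1.4731
  t17: +1.7966
Σ = +13.5939 → |volume| = 13.59

Directed edges: 51 total; 3 unmatched, e.g. (1.87,1.62,3.1)→(1.97,0.83,1.55) → open.


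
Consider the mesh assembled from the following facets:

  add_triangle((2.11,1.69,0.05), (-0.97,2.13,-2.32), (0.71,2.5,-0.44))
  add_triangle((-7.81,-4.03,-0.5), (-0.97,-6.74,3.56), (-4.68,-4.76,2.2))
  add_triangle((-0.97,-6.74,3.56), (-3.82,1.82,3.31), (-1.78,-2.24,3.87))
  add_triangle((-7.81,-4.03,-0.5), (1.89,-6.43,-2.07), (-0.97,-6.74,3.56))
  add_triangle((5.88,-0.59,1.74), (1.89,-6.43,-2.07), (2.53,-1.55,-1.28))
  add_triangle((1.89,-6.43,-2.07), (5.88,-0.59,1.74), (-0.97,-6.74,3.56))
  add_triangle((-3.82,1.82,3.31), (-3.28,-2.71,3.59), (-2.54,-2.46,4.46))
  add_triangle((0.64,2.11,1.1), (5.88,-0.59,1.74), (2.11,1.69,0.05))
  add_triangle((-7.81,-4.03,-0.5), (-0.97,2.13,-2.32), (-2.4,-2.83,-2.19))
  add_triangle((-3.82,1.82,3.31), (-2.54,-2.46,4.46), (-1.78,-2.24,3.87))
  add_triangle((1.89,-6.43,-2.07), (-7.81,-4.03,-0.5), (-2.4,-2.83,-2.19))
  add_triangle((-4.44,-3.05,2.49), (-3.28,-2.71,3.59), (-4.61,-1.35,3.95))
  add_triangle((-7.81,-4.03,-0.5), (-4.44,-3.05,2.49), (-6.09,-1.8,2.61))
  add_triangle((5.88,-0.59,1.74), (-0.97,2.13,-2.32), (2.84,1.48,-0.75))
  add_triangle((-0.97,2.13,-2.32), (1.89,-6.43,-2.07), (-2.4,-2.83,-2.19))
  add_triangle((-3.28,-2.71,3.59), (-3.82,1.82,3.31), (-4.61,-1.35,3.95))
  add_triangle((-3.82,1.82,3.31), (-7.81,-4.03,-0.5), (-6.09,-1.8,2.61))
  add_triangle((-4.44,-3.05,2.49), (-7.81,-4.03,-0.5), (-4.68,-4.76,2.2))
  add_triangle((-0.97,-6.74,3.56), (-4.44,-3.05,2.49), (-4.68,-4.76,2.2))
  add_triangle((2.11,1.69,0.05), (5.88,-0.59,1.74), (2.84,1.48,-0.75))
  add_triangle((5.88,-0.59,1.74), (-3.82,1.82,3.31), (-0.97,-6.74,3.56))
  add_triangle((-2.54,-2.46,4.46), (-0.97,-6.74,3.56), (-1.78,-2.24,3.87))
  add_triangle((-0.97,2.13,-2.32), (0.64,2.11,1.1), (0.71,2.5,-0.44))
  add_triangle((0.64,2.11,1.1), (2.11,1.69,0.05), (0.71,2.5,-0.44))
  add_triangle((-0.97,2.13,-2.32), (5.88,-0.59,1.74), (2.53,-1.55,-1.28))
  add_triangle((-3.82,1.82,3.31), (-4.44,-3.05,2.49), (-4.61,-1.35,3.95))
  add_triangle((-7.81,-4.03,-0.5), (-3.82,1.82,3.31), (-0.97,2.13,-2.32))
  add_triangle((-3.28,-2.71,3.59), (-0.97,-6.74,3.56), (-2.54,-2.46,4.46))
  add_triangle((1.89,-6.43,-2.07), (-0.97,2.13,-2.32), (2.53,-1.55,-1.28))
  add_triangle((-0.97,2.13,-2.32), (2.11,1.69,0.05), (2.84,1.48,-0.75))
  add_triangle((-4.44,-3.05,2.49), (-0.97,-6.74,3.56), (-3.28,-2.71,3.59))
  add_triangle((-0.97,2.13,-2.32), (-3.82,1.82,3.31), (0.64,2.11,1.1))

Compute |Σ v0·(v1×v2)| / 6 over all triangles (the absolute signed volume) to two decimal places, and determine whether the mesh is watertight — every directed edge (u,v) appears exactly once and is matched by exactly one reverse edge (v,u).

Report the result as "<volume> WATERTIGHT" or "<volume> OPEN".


Per-triangle v0·(v1×v2)/6:
  t1: +1.0931
  t2: +9.2446
  t3: -5.3264
  t4: +52.7087
  t5: +9.0667
  t6: +41.1445
  t7: +4.3979
  t8: +2.9210
  t9: +11.6503
  t10: +0.9974
  t11: +15.0896
  t12: +2.8148
  t13: +7.8114
  t14: +0.3482
  t15: +9.9387
  t16: +1.8098
  t17: +8.5924
  t18: +5.9992
  t19: +5.3569
  t20: +1.9705
  t21: +35.1698
  t22: +1.4225
  t23: +0.9325
  t24: +0.9934
  t25: +6.6234
  t26: +2.9180
  t27: +23.3133
  t28: +4.9602
  t29: +6.9697
  t30: +1.4774
  t31: +6.8482
  t32: +6.6162
Σ = +285.8740 → |volume| = 285.87

Directed edges: 96 total; 6 unmatched, e.g. (0.64,2.11,1.1)→(5.88,-0.59,1.74) → open.

285.87 OPEN


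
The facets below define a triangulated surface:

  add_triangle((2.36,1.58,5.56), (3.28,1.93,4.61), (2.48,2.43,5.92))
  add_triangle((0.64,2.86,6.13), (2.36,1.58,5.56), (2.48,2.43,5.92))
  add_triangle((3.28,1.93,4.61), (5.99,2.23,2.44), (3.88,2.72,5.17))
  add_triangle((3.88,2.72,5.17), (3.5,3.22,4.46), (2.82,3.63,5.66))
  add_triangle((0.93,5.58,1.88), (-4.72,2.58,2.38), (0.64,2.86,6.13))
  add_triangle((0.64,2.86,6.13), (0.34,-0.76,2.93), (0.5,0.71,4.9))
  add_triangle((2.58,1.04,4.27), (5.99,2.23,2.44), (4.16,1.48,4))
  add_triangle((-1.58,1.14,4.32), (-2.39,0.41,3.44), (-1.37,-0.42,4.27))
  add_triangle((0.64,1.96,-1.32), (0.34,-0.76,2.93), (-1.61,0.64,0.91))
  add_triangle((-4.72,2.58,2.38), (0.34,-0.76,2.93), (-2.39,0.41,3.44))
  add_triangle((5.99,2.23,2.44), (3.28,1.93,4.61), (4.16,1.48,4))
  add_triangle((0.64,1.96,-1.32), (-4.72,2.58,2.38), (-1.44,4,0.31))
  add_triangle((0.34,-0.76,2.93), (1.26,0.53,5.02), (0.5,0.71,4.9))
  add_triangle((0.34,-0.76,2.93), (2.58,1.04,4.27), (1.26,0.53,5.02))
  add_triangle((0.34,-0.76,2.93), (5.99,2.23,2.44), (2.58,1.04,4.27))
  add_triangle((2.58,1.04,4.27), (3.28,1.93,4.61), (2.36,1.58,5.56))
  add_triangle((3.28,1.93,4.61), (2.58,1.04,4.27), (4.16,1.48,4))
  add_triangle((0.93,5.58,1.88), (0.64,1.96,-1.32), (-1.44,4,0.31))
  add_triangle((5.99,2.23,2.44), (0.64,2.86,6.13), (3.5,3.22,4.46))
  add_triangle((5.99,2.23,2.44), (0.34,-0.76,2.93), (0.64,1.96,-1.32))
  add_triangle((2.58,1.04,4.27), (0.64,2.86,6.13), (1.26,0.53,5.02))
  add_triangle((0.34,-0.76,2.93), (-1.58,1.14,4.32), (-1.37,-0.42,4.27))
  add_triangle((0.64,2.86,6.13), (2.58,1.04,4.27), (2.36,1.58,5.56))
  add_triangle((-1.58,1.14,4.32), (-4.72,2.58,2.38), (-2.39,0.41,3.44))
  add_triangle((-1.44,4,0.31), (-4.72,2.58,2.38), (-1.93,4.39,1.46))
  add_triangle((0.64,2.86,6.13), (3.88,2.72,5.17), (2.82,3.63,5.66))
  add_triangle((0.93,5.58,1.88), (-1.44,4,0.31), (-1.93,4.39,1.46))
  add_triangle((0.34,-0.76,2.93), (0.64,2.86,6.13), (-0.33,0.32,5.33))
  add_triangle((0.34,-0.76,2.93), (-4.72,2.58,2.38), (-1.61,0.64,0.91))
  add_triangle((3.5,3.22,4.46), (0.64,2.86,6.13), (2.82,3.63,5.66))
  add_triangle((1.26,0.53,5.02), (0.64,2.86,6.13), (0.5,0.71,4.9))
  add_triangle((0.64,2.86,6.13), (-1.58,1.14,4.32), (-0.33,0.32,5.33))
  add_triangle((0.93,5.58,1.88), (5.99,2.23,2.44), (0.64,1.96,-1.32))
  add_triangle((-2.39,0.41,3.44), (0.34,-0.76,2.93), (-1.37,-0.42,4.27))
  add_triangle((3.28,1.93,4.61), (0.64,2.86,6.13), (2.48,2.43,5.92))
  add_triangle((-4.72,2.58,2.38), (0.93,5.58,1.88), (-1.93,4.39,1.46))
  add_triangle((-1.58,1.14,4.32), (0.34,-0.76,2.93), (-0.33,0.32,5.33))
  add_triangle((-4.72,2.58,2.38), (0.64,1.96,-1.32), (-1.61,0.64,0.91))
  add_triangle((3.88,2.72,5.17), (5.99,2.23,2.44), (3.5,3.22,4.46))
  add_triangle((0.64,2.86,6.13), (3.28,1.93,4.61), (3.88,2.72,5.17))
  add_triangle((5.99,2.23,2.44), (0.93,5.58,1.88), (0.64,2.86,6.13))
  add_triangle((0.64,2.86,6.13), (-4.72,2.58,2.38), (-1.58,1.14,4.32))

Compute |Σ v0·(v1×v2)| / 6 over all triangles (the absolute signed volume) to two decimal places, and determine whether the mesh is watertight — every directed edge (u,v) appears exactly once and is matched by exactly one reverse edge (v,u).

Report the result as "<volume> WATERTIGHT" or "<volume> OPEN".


111.64 WATERTIGHT

Per-triangle v0·(v1×v2)/6:
  t1: +0.9357
  t2: +1.3254
  t3: +1.6286
  t4: +1.1606
  t5: +24.9740
  t6: -0.0801
  t7: -0.4038
  t8: +1.3293
  t9: -1.6945
  t10: -1.1776
  t11: +1.8562
  t12: +1.7645
  t13: +0.7168
  t14: +1.1545
  t15: +3.0707
  t16: +0.6536
  t17: +0.8233
  t18: +4.1823
  t19: -3.2908
  t20: -3.3991
  t21: +3.2353
  t22: +1.3605
  t23: -0.4799
  t24: +2.9704
  t25: +2.3221
  t26: +2.6748
  t27: +2.5312
  t28: +2.0019
  t29: +0.5413
  t30: -0.4726
  t31: +1.2064
  t32: +3.7031
  t33: +10.8396
  t34: -0.2498
  t35: +0.5293
  t36: +3.8310
  t37: +0.6833
  t38: +0.0099
  t39: +3.0057
  t40: +1.6340
  t41: +26.7383
  t42: +7.4938
Σ = +111.6390 → |volume| = 111.64

Directed edges: 126 total, each appears once with its reverse present → watertight.


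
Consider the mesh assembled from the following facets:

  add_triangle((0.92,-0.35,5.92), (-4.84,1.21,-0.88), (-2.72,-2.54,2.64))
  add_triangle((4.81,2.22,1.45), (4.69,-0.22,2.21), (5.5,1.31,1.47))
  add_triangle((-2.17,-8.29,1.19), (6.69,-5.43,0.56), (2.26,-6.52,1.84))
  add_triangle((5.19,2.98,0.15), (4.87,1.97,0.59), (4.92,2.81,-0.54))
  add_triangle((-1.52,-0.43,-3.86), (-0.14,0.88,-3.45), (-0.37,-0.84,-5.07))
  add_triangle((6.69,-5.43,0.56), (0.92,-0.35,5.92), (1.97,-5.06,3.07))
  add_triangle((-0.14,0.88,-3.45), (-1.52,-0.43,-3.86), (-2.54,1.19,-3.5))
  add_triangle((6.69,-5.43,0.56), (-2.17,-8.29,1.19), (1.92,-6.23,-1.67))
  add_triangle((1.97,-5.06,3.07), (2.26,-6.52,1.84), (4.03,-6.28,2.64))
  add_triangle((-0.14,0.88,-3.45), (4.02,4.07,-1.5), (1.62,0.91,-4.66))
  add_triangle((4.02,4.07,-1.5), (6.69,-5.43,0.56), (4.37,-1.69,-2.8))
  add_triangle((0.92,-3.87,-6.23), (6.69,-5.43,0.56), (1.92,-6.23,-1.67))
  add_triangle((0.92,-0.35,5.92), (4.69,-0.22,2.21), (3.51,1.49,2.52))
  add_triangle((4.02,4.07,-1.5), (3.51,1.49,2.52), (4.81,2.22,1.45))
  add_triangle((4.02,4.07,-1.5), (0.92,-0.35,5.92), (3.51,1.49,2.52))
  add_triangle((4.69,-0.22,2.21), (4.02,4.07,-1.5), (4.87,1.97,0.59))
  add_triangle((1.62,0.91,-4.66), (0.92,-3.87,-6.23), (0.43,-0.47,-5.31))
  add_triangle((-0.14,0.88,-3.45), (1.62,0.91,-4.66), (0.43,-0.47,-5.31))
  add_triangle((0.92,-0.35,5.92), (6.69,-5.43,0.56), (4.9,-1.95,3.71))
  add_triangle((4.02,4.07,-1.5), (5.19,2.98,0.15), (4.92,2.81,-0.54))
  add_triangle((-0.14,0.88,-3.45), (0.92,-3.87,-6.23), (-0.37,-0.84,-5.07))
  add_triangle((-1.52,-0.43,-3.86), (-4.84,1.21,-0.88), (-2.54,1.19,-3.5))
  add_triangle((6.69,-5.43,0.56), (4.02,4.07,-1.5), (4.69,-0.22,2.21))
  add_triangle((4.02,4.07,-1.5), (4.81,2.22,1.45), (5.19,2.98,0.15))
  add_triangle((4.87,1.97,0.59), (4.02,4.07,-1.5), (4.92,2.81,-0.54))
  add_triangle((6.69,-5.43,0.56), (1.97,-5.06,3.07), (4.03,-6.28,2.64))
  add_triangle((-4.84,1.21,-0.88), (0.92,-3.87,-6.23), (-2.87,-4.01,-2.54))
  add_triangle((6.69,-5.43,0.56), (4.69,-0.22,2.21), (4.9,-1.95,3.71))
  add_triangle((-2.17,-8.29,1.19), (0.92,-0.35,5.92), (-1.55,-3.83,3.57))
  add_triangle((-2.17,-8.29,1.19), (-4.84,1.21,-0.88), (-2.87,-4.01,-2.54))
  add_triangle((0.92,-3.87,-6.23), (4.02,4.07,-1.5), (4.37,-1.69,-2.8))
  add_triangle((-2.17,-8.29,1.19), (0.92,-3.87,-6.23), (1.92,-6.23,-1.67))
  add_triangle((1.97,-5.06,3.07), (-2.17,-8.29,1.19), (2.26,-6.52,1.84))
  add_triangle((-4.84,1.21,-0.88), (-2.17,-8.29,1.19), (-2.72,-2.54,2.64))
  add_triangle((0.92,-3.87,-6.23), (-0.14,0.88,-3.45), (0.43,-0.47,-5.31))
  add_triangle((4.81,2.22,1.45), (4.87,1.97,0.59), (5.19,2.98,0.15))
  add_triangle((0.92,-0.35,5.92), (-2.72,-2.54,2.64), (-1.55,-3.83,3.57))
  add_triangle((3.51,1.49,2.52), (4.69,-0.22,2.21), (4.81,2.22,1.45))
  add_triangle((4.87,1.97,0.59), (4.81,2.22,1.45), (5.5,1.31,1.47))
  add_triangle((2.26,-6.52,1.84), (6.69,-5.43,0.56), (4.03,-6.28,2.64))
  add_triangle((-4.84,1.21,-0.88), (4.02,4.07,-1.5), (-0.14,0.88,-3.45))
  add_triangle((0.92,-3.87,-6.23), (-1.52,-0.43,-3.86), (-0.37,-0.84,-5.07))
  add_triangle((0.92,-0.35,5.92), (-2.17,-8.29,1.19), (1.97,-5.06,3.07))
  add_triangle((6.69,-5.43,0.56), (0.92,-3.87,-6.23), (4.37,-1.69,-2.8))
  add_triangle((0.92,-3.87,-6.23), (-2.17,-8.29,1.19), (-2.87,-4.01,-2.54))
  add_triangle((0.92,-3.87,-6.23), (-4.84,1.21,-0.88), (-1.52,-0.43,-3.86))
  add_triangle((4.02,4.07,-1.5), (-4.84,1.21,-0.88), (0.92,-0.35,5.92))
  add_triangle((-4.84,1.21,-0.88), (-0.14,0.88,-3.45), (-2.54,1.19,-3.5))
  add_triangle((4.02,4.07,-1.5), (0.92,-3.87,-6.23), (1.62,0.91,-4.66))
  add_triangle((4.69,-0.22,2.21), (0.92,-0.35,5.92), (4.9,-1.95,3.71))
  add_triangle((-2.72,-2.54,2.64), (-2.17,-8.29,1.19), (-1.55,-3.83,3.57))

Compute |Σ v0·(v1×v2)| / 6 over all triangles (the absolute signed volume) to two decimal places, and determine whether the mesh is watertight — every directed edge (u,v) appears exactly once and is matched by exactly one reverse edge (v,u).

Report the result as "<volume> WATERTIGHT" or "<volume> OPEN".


Per-triangle v0·(v1×v2)/6:
  t1: +14.6391
  t2: +1.1435
  t3: +11.3349
  t4: +0.4934
  t5: +1.5387
  t6: +23.8335
  t7: +2.1835
  t8: +27.6619
  t9: +3.1030
  t10: +4.4896
  t11: +22.0816
  t12: +26.4769
  t13: +7.3038
  t14: +2.3128
  t15: +5.3719
  t16: +0.1579
  t17: +4.1358
  t18: +1.7944
  t19: +11.7469
  t20: +1.0606
  t21: +1.9542
  t22: +3.5895
  t23: +22.2039
  t24: +1.2404
  t25: -0.9313
  t26: +0.8607
  t27: +18.4702
  t28: +9.0887
  t29: +8.6613
  t30: +20.4220
  t31: +20.3537
  t32: +26.4410
  t33: +8.7294
  t34: +18.2175
  t35: +0.7958
  t36: +0.7264
  t37: +6.2264
  t38: +2.7117
  t39: +0.8229
  t40: +6.4917
  t41: +12.4989
  t42: +2.7260
  t43: +23.4429
  t44: +24.0834
  t45: +25.3874
  t46: +6.3425
  t47: +23.3348
  t48: +0.5378
  t49: +10.1667
  t50: +7.0410
  t51: +6.8548
Σ = +492.3559 → |volume| = 492.36

Directed edges: 153 total; 3 unmatched, e.g. (4.69,-0.22,2.21)→(5.5,1.31,1.47) → open.

492.36 OPEN


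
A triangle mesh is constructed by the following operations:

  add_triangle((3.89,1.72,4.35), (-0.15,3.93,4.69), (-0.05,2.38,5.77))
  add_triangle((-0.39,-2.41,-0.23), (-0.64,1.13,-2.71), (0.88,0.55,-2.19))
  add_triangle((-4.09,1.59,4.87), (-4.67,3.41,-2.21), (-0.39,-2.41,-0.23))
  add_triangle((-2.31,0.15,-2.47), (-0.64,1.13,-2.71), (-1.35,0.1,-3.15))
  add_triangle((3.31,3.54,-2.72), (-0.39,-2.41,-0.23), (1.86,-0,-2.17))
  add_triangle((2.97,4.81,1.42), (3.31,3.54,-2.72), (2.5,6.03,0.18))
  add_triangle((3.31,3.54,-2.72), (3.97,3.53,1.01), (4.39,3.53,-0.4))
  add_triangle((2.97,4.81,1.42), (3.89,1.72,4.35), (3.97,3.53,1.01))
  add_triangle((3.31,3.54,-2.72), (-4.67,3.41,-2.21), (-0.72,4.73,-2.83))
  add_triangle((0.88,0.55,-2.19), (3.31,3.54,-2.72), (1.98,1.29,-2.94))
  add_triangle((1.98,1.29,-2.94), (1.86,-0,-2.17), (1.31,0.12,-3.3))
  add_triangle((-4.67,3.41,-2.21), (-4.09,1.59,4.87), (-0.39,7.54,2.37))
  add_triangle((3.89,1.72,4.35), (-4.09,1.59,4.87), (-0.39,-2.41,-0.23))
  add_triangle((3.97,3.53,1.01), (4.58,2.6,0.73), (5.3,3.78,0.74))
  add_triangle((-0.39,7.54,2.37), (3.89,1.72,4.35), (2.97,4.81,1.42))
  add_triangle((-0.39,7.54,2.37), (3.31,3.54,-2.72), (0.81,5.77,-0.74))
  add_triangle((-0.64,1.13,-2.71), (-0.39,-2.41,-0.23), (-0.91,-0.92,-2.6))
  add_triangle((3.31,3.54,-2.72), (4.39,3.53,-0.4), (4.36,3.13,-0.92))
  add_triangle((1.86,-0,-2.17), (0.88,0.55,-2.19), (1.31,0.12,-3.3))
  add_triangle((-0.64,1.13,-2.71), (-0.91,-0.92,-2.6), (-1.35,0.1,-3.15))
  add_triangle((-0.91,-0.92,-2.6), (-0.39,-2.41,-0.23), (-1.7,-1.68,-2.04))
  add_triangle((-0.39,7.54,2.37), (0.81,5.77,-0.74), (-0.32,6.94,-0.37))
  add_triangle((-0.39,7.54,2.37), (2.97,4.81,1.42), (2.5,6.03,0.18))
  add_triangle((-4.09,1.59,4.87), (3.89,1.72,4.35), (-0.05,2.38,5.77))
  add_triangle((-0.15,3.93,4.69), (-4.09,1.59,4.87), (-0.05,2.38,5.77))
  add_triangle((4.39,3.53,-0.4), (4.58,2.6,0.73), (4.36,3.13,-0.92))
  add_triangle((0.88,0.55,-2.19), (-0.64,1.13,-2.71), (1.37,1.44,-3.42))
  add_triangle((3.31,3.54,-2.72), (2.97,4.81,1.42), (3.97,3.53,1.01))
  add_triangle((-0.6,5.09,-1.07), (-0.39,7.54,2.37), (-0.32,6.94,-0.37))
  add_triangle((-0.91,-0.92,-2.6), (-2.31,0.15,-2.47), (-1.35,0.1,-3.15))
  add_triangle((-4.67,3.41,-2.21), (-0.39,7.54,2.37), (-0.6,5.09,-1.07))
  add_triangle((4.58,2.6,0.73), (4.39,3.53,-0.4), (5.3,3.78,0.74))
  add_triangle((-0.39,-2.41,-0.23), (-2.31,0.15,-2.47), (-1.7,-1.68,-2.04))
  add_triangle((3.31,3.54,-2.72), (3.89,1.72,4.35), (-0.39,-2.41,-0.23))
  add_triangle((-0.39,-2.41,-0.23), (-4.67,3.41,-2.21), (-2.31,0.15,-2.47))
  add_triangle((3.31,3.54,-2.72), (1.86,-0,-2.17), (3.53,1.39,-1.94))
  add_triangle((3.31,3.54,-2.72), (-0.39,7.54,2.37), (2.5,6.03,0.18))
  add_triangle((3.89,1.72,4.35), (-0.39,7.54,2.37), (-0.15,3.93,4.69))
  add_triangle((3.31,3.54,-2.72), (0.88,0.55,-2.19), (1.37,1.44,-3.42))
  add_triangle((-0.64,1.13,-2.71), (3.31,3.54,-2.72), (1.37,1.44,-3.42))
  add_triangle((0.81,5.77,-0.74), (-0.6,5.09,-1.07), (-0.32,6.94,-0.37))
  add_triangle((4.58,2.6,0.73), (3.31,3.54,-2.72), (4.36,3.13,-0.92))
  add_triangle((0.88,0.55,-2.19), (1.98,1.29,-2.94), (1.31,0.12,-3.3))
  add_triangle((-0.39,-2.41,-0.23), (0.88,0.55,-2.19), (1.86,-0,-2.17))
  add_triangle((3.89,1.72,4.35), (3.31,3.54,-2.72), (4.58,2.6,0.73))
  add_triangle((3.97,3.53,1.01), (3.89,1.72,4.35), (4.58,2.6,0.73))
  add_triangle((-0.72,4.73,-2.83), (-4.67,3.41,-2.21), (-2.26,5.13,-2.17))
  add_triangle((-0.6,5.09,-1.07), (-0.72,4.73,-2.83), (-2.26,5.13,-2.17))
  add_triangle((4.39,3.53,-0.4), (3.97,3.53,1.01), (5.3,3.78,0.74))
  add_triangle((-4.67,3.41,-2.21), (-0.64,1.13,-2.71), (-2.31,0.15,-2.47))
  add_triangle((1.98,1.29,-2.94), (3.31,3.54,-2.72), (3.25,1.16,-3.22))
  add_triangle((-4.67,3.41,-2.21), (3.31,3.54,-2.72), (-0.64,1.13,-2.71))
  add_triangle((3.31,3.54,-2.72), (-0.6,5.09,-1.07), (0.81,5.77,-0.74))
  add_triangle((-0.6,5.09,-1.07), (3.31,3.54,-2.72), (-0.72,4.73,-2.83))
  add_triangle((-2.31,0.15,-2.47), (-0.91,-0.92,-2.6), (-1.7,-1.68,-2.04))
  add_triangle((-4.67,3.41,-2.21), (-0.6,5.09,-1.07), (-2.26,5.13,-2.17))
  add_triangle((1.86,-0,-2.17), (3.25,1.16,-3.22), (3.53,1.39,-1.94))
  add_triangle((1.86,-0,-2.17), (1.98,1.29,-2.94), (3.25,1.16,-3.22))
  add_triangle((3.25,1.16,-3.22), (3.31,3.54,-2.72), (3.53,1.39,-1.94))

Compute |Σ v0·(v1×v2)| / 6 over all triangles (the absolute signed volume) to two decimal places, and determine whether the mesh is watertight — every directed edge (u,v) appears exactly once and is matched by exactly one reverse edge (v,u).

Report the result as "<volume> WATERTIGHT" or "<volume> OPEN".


236.40 OPEN

Per-triangle v0·(v1×v2)/6:
  t1: +7.5294
  t2: +1.6365
  t3: +14.3235
  t4: +0.7055
  t5: +0.1012
  t6: +5.1344
  t7: +1.4792
  t8: +5.5874
  t9: +2.4850
  t10: +0.3864
  t11: +0.6851
  t12: +41.2073
  t13: +14.1539
  t14: +0.3241
  t15: +15.8682
  t16: +5.8709
  t17: +0.0311
  t18: +1.0011
  t19: -0.2588
  t20: +0.3864
  t21: +0.8664
  t22: +3.4289
  t23: +6.6139
  t24: +1.8709
  t25: +7.8117
  t26: +0.7297
  t27: +0.3660
  t28: +5.3749
  t29: +1.2104
  t30: +0.6510
  t31: +13.6882
  t32: +0.5644
  t33: +0.3373
  t34: +9.0380
  t35: +2.8335
  t36: -1.8986
  t37: +6.0134
  t38: +17.0193
  t39: +0.4747
  t40: +2.3414
  t41: +1.1767
  t42: -0.4241
  t43: +0.2034
  t44: +0.9859
  t45: -3.5186
  t46: +3.7745
  t47: +3.1408
  t48: +2.4273
  t49: +0.7857
  t50: +3.5893
  t51: +1.4266
  t52: +8.9498
  t53: +3.9932
  t54: +6.0767
  t55: +1.0377
  t56: +1.8556
  t57: +0.5370
  t58: +0.4552
  t59: +1.9503
Σ = +236.3961 → |volume| = 236.40

Directed edges: 177 total; 3 unmatched, e.g. (-4.09,1.59,4.87)→(-0.39,7.54,2.37) → open.


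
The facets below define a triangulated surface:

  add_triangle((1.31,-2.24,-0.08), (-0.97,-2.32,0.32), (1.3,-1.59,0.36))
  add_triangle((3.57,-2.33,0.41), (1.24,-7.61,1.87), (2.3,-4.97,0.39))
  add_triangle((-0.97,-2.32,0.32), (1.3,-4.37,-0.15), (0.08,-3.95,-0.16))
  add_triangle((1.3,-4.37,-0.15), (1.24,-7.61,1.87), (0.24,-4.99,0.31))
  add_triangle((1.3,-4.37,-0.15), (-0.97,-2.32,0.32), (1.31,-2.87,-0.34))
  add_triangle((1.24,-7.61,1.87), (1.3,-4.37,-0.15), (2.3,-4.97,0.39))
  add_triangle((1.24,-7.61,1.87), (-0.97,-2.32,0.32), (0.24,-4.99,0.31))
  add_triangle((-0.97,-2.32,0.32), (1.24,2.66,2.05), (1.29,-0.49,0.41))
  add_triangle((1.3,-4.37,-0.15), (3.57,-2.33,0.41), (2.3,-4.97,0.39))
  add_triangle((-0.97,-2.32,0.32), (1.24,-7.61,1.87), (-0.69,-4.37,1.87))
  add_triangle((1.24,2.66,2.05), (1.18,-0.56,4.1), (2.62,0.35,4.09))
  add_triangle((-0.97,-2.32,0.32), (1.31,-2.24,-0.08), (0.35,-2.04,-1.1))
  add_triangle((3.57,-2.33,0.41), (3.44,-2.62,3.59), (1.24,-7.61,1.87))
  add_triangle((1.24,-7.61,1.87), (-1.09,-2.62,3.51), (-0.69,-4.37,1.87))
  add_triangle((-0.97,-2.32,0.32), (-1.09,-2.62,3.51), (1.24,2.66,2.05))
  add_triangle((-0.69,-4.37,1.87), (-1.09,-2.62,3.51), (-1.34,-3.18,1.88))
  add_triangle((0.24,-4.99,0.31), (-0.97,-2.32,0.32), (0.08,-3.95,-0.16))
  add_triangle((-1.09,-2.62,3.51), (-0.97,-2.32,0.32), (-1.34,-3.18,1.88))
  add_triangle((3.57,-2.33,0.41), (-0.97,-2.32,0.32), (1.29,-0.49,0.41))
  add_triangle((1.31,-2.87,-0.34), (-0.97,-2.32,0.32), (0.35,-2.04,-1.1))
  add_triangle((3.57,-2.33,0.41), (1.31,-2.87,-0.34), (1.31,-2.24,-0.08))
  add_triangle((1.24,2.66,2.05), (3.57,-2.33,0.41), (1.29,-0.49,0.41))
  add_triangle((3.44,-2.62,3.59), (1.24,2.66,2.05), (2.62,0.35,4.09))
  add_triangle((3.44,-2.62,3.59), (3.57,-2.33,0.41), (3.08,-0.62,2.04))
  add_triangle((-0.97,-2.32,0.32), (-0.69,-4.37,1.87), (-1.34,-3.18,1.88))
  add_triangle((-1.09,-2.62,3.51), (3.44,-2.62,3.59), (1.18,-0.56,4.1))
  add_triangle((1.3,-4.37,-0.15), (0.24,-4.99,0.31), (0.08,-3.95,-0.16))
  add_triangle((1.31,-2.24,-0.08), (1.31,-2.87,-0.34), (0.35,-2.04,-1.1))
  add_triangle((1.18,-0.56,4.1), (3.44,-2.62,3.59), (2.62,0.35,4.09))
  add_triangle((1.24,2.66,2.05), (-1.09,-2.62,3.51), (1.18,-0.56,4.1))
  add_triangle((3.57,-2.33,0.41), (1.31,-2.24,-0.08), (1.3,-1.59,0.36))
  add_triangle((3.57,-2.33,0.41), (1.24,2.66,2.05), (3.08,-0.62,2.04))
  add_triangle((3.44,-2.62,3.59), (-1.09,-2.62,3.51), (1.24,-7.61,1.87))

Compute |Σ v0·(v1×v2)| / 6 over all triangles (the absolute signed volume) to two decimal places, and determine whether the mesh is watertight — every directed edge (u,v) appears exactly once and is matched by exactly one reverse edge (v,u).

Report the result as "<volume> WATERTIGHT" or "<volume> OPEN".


65.19 OPEN

Per-triangle v0·(v1×v2)/6:
  t1: -0.4177
  t2: +3.0565
  t3: -0.3483
  t4: +1.5728
  t5: +0.1592
  t6: +1.6932
  t7: +1.3847
  t8: -1.3801
  t9: +0.8815
  t10: +1.8060
  t11: +2.4952
  t12: -1.0190
  t13: +12.5427
  t14: +3.5651
  t15: -0.1506
  t16: +1.2021
  t17: +0.3807
  t18: -0.0157
  t19: -0.5504
  t20: +0.9984
  t21: -0.1279
  t22: -0.1411
  t23: +1.7852
  t24: +3.0188
  t25: +0.6389
  t26: +6.5768
  t27: +0.4060
  t28: +0.0665
  t29: +3.5941
  t30: +3.2685
  t31: -0.2753
  t32: +1.9030
  t33: +16.6217
Σ = +65.1915 → |volume| = 65.19

Directed edges: 99 total; 9 unmatched, e.g. (-0.97,-2.32,0.32)→(1.3,-1.59,0.36) → open.


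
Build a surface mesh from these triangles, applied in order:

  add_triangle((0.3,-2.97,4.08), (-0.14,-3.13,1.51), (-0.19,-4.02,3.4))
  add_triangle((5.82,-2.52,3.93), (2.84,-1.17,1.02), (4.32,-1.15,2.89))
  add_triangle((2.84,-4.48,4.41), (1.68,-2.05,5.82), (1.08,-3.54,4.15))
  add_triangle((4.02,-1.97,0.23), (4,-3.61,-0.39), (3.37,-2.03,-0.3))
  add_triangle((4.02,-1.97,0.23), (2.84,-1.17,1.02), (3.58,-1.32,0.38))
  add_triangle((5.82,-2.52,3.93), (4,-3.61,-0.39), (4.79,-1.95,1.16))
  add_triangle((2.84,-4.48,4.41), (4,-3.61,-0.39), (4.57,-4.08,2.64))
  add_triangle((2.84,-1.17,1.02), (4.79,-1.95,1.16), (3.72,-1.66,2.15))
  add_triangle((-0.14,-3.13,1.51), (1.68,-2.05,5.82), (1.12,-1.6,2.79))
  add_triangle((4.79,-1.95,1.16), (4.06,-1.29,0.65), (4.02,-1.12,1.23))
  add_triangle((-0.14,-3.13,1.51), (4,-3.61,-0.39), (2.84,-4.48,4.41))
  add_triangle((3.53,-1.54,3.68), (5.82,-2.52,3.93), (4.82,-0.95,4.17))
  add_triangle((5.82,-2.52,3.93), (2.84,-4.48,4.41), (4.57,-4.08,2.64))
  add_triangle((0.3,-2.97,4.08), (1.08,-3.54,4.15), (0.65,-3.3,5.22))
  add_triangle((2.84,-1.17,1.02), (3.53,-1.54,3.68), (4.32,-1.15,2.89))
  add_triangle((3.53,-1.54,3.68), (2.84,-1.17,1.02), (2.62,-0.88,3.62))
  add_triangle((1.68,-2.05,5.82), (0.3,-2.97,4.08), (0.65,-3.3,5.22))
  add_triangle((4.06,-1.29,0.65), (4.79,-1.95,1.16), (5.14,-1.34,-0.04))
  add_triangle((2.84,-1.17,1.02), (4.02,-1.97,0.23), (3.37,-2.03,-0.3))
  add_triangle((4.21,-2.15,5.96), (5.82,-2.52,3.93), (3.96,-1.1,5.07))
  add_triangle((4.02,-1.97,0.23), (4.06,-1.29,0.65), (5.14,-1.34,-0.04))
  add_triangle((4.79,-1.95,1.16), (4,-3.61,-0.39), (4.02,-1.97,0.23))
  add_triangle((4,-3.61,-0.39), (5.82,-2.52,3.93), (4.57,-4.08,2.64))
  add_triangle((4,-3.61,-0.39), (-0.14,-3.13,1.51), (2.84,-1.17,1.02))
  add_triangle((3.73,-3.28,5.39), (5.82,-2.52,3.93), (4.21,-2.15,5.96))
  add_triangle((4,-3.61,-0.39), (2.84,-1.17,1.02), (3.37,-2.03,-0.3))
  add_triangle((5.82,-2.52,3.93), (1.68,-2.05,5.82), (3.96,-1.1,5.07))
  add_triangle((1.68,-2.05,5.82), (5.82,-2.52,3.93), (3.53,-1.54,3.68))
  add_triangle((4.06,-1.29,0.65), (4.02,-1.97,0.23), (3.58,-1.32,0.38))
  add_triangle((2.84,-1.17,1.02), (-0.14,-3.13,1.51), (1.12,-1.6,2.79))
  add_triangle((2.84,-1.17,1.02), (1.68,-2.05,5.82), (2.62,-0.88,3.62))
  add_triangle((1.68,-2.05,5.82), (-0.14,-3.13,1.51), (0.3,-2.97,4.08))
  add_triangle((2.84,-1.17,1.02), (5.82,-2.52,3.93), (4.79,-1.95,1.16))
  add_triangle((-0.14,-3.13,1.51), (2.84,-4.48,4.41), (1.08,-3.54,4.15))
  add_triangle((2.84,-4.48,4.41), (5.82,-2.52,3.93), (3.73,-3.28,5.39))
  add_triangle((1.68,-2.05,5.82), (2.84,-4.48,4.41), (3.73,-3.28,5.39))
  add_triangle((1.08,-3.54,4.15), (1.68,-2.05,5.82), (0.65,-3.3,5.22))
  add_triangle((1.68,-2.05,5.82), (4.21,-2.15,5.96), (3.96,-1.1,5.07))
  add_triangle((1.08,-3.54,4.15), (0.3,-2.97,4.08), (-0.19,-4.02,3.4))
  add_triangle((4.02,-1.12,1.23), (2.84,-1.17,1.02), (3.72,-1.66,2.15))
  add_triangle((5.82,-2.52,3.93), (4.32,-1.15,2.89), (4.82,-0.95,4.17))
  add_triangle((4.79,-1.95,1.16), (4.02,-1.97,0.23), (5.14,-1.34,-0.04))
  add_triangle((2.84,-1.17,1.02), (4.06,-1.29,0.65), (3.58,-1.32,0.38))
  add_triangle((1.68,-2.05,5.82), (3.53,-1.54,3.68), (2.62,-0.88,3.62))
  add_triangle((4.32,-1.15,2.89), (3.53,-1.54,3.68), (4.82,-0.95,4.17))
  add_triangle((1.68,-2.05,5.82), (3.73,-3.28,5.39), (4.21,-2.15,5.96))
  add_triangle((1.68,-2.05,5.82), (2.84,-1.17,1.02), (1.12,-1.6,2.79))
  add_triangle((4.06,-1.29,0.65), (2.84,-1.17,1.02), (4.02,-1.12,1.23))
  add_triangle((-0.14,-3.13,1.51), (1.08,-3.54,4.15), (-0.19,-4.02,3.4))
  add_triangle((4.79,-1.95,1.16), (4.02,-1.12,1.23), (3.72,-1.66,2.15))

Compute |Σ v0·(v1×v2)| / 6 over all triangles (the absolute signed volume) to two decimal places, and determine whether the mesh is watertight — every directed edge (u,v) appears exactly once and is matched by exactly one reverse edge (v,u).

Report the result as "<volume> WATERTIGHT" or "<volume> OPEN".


Per-triangle v0·(v1×v2)/6:
  t1: -0.3439
  t2: +0.6259
  t3: +3.4937
  t4: +0.3878
  t5: -0.2235
  t6: +4.1509
  t7: +4.0820
  t8: -0.0248
  t9: -1.1378
  t10: +0.2117
  t11: +8.2626
  t12: +1.4400
  t13: +6.4857
  t14: +0.3573
  t15: -0.7733
  t16: +0.3364
  t17: -0.0298
  t18: +0.1720
  t19: -0.1443
  t20: +2.6187
  t21: -0.4865
  t22: +0.8145
  t23: +5.4878
  t24: -4.2052
  t25: +4.1232
  t26: -0.8479
  t27: -5.8673
  t28: +1.6106
  t29: +0.0395
  t30: -2.7618
  t31: -2.2142
  t32: -1.3558
  t33: +0.0121
  t34: +2.4208
  t35: +5.0276
  t36: +4.0722
  t37: +1.5600
  t38: +1.7789
  t39: +0.9694
  t40: -0.1937
  t41: +0.6696
  t42: +0.7887
  t43: -0.1048
  t44: +1.3182
  t45: -0.7249
  t46: +3.2292
  t47: -1.2767
  t48: -0.1664
  t49: +0.9566
  t50: +0.5449
Σ = +45.1657 → |volume| = 45.17

Directed edges: 150 total, each appears once with its reverse present → watertight.

45.17 WATERTIGHT


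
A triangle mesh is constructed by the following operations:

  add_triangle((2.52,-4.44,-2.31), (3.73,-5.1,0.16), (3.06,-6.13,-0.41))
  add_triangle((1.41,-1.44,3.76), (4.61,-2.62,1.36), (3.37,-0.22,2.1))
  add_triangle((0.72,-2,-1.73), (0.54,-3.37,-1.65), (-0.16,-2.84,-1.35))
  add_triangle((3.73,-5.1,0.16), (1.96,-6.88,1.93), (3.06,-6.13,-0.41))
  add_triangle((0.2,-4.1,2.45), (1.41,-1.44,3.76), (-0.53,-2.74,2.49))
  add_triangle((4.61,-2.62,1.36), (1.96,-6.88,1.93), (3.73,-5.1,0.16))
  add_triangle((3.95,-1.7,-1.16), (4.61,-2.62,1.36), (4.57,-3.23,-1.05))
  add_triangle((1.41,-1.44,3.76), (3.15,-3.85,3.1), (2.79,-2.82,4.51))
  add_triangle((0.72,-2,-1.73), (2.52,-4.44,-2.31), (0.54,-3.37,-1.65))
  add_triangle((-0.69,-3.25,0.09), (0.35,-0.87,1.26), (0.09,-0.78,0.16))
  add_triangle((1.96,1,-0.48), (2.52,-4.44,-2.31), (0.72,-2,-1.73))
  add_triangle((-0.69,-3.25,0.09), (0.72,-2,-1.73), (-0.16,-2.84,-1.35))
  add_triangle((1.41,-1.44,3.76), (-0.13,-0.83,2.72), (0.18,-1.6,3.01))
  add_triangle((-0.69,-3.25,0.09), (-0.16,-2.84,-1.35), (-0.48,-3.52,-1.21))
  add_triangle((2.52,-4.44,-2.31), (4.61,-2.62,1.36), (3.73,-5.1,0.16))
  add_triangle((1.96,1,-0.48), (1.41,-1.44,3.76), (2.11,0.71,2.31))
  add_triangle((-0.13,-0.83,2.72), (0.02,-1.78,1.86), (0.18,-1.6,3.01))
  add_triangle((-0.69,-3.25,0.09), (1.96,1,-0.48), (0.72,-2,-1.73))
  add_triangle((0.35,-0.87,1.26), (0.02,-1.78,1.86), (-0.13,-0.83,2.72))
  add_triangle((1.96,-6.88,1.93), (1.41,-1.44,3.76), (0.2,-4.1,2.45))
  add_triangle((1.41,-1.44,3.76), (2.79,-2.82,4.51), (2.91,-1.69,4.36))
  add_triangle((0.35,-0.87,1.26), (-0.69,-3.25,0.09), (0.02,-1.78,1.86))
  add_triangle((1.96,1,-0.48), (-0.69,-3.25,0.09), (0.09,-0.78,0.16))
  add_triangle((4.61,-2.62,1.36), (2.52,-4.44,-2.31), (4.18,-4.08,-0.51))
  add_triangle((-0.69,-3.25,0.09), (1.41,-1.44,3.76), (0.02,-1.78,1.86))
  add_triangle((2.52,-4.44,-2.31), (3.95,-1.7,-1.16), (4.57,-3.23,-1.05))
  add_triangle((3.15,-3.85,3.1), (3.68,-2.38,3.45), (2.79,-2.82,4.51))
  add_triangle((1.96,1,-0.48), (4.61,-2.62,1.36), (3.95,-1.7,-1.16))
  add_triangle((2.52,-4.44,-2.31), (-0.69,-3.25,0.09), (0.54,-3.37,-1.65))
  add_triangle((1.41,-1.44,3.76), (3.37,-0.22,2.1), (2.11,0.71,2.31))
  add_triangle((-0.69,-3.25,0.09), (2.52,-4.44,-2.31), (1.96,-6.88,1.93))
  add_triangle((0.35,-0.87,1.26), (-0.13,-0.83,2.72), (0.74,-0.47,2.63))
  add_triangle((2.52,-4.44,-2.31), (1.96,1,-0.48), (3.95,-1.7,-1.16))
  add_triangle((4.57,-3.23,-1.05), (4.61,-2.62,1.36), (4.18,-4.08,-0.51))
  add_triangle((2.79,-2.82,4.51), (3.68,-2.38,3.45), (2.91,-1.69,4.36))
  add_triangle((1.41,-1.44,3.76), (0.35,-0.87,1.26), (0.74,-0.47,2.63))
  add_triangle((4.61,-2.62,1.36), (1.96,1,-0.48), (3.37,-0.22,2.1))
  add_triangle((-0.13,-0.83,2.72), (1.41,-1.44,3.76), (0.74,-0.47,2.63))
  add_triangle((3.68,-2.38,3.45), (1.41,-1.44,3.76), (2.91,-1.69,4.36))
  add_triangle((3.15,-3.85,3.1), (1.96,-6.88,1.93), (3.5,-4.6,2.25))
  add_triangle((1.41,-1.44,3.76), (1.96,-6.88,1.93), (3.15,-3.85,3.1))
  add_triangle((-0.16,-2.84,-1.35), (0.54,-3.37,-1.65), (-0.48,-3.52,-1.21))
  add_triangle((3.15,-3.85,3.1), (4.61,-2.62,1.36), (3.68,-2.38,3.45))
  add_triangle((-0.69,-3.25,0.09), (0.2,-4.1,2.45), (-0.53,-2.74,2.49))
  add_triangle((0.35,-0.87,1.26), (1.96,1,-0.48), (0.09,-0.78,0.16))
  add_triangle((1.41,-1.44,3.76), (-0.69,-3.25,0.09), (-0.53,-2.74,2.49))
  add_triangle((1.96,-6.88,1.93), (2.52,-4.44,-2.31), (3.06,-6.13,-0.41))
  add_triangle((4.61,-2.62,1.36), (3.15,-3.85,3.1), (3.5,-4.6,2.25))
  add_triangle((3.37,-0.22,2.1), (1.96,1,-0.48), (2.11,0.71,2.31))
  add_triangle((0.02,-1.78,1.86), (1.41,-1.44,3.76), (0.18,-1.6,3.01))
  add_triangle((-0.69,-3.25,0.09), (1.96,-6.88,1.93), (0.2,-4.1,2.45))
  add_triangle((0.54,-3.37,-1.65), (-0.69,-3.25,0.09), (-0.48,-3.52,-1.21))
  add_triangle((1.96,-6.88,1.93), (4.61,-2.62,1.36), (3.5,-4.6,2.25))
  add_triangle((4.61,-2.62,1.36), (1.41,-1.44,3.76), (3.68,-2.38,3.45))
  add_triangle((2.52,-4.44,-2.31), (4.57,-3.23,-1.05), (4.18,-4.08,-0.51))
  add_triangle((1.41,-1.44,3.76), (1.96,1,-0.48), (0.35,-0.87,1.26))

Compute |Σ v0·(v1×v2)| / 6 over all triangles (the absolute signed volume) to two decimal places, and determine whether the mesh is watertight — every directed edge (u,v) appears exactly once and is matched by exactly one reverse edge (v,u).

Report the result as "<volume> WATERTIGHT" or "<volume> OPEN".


85.68 WATERTIGHT

Per-triangle v0·(v1×v2)/6:
  t1: +2.5908
  t2: +4.8983
  t3: +0.2503
  t4: +3.6465
  t5: +2.0956
  t6: +7.2614
  t7: +2.1345
  t8: +0.4724
  t9: +0.7321
  t10: -0.1310
  t11: +1.5968
  t12: -0.4574
  t13: +0.4482
  t14: -0.1068
  t15: +4.8183
  t16: -1.5024
  t17: +0.1444
  t18: -1.4097
  t19: -0.2015
  t20: +5.2154
  t21: +0.8592
  t22: -0.2581
  t23: -0.1936
  t24: +0.0298
  t25: +0.8810
  t26: +1.9507
  t27: +2.0147
  t28: +3.3337
  t29: +1.6152
  t30: +2.1254
  t31: +7.7705
  t32: -0.2524
  t33: +1.6942
  t34: +2.2931
  t35: +1.2396
  t36: -0.1010
  t37: +3.1744
  t38: +0.3545
  t39: -0.8157
  t40: +2.8123
  t41: +5.5855
  t42: +0.1536
  t43: +3.2605
  t44: +1.3343
  t45: -0.3007
  t46: -2.1393
  t47: +2.2909
  t48: +2.4277
  t49: +1.4406
  t50: +0.4449
  t51: +3.3205
  t52: +0.6367
  t53: +2.6820
  t54: -0.4188
  t55: +2.3962
  t56: -0.4569
Σ = +85.6815 → |volume| = 85.68

Directed edges: 168 total, each appears once with its reverse present → watertight.
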